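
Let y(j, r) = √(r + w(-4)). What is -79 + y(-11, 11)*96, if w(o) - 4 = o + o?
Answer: -79 + 96*√7 ≈ 174.99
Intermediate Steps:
w(o) = 4 + 2*o (w(o) = 4 + (o + o) = 4 + 2*o)
y(j, r) = √(-4 + r) (y(j, r) = √(r + (4 + 2*(-4))) = √(r + (4 - 8)) = √(r - 4) = √(-4 + r))
-79 + y(-11, 11)*96 = -79 + √(-4 + 11)*96 = -79 + √7*96 = -79 + 96*√7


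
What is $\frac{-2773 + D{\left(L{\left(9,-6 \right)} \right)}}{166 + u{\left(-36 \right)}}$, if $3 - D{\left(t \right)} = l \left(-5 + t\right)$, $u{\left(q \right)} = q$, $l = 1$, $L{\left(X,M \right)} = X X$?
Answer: $- \frac{1423}{65} \approx -21.892$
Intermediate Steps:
$L{\left(X,M \right)} = X^{2}$
$D{\left(t \right)} = 8 - t$ ($D{\left(t \right)} = 3 - 1 \left(-5 + t\right) = 3 - \left(-5 + t\right) = 8 - t$)
$\frac{-2773 + D{\left(L{\left(9,-6 \right)} \right)}}{166 + u{\left(-36 \right)}} = \frac{-2773 + \left(8 - 9^{2}\right)}{166 - 36} = \frac{-2773 + \left(8 - 81\right)}{130} = \left(-2773 + \left(8 - 81\right)\right) \frac{1}{130} = \left(-2773 - 73\right) \frac{1}{130} = \left(-2846\right) \frac{1}{130} = - \frac{1423}{65}$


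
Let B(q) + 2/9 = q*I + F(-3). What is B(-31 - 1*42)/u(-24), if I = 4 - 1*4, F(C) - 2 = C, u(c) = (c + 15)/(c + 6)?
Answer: -22/9 ≈ -2.4444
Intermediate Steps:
u(c) = (15 + c)/(6 + c)
F(C) = 2 + C
I = 0 (I = 4 - 4 = 0)
B(q) = -11/9 (B(q) = -2/9 + (q*0 + (2 - 3)) = -2/9 + (0 - 1) = -2/9 - 1 = -11/9)
B(-31 - 1*42)/u(-24) = -11*(6 - 24)/(15 - 24)/9 = -11/(9*(-9/(-18))) = -11/(9*((-1/18*(-9)))) = -11/(9*½) = -11/9*2 = -22/9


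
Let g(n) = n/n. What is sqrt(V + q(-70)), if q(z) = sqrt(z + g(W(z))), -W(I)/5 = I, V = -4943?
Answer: sqrt(-4943 + I*sqrt(69)) ≈ 0.0591 + 70.307*I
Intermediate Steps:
W(I) = -5*I
g(n) = 1
q(z) = sqrt(1 + z) (q(z) = sqrt(z + 1) = sqrt(1 + z))
sqrt(V + q(-70)) = sqrt(-4943 + sqrt(1 - 70)) = sqrt(-4943 + sqrt(-69)) = sqrt(-4943 + I*sqrt(69))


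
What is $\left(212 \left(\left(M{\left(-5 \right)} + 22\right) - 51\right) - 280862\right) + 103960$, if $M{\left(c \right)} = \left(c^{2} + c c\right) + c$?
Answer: $-173510$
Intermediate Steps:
$M{\left(c \right)} = c + 2 c^{2}$ ($M{\left(c \right)} = \left(c^{2} + c^{2}\right) + c = 2 c^{2} + c = c + 2 c^{2}$)
$\left(212 \left(\left(M{\left(-5 \right)} + 22\right) - 51\right) - 280862\right) + 103960 = \left(212 \left(\left(- 5 \left(1 + 2 \left(-5\right)\right) + 22\right) - 51\right) - 280862\right) + 103960 = \left(212 \left(\left(- 5 \left(1 - 10\right) + 22\right) - 51\right) - 280862\right) + 103960 = \left(212 \left(\left(\left(-5\right) \left(-9\right) + 22\right) - 51\right) - 280862\right) + 103960 = \left(212 \left(\left(45 + 22\right) - 51\right) - 280862\right) + 103960 = \left(212 \left(67 - 51\right) - 280862\right) + 103960 = \left(212 \cdot 16 - 280862\right) + 103960 = \left(3392 - 280862\right) + 103960 = -277470 + 103960 = -173510$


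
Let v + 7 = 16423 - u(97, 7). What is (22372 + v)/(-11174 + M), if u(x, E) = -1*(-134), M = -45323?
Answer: -5522/8071 ≈ -0.68418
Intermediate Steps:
u(x, E) = 134
v = 16282 (v = -7 + (16423 - 1*134) = -7 + (16423 - 134) = -7 + 16289 = 16282)
(22372 + v)/(-11174 + M) = (22372 + 16282)/(-11174 - 45323) = 38654/(-56497) = 38654*(-1/56497) = -5522/8071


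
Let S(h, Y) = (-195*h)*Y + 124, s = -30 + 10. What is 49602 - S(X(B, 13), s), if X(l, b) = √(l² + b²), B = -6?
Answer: 49478 - 3900*√205 ≈ -6361.5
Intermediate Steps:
X(l, b) = √(b² + l²)
s = -20
S(h, Y) = 124 - 195*Y*h (S(h, Y) = -195*Y*h + 124 = 124 - 195*Y*h)
49602 - S(X(B, 13), s) = 49602 - (124 - 195*(-20)*√(13² + (-6)²)) = 49602 - (124 - 195*(-20)*√(169 + 36)) = 49602 - (124 - 195*(-20)*√205) = 49602 - (124 + 3900*√205) = 49602 + (-124 - 3900*√205) = 49478 - 3900*√205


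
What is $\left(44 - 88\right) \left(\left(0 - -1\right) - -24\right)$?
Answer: $-1100$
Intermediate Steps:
$\left(44 - 88\right) \left(\left(0 - -1\right) - -24\right) = - 44 \left(\left(0 + 1\right) + 24\right) = - 44 \left(1 + 24\right) = \left(-44\right) 25 = -1100$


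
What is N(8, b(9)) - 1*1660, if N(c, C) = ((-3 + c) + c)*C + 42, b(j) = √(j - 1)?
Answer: -1618 + 26*√2 ≈ -1581.2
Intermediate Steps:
b(j) = √(-1 + j)
N(c, C) = 42 + C*(-3 + 2*c) (N(c, C) = (-3 + 2*c)*C + 42 = C*(-3 + 2*c) + 42 = 42 + C*(-3 + 2*c))
N(8, b(9)) - 1*1660 = (42 - 3*√(-1 + 9) + 2*√(-1 + 9)*8) - 1*1660 = (42 - 6*√2 + 2*√8*8) - 1660 = (42 - 6*√2 + 2*(2*√2)*8) - 1660 = (42 - 6*√2 + 32*√2) - 1660 = (42 + 26*√2) - 1660 = -1618 + 26*√2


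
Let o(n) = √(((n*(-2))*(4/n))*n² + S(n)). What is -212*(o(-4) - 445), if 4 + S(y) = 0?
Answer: 94340 - 424*I*√33 ≈ 94340.0 - 2435.7*I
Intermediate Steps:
S(y) = -4 (S(y) = -4 + 0 = -4)
o(n) = √(-4 - 8*n²) (o(n) = √(((n*(-2))*(4/n))*n² - 4) = √(((-2*n)*(4/n))*n² - 4) = √(-8*n² - 4) = √(-4 - 8*n²))
-212*(o(-4) - 445) = -212*(2*√(-1 - 2*(-4)²) - 445) = -212*(2*√(-1 - 2*16) - 445) = -212*(2*√(-1 - 32) - 445) = -212*(2*√(-33) - 445) = -212*(2*(I*√33) - 445) = -212*(2*I*√33 - 445) = -212*(-445 + 2*I*√33) = 94340 - 424*I*√33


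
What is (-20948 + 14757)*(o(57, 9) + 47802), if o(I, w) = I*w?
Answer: -299118165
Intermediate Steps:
(-20948 + 14757)*(o(57, 9) + 47802) = (-20948 + 14757)*(57*9 + 47802) = -6191*(513 + 47802) = -6191*48315 = -299118165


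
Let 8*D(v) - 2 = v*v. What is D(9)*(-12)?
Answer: -249/2 ≈ -124.50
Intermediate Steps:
D(v) = ¼ + v²/8 (D(v) = ¼ + (v*v)/8 = ¼ + v²/8)
D(9)*(-12) = (¼ + (⅛)*9²)*(-12) = (¼ + (⅛)*81)*(-12) = (¼ + 81/8)*(-12) = (83/8)*(-12) = -249/2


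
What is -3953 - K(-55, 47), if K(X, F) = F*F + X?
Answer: -6107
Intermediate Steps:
K(X, F) = X + F**2 (K(X, F) = F**2 + X = X + F**2)
-3953 - K(-55, 47) = -3953 - (-55 + 47**2) = -3953 - (-55 + 2209) = -3953 - 1*2154 = -3953 - 2154 = -6107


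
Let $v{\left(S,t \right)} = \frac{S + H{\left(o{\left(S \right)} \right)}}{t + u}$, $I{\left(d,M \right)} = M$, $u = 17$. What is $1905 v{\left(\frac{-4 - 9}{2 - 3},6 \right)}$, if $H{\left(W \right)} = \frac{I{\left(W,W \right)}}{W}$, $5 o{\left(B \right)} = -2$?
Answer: $\frac{26670}{23} \approx 1159.6$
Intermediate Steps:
$o{\left(B \right)} = - \frac{2}{5}$ ($o{\left(B \right)} = \frac{1}{5} \left(-2\right) = - \frac{2}{5}$)
$H{\left(W \right)} = 1$ ($H{\left(W \right)} = \frac{W}{W} = 1$)
$v{\left(S,t \right)} = \frac{1 + S}{17 + t}$ ($v{\left(S,t \right)} = \frac{S + 1}{t + 17} = \frac{1 + S}{17 + t}$)
$1905 v{\left(\frac{-4 - 9}{2 - 3},6 \right)} = 1905 \frac{1 + \frac{-4 - 9}{2 - 3}}{17 + 6} = 1905 \frac{1 - \frac{13}{-1}}{23} = 1905 \frac{1 - -13}{23} = 1905 \frac{1 + 13}{23} = 1905 \cdot \frac{1}{23} \cdot 14 = 1905 \cdot \frac{14}{23} = \frac{26670}{23}$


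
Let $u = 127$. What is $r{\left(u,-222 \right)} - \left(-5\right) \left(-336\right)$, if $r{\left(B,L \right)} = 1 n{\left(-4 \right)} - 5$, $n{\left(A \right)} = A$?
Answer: $-1689$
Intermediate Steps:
$r{\left(B,L \right)} = -9$ ($r{\left(B,L \right)} = 1 \left(-4\right) - 5 = -4 - 5 = -9$)
$r{\left(u,-222 \right)} - \left(-5\right) \left(-336\right) = -9 - \left(-5\right) \left(-336\right) = -9 - 1680 = -1689$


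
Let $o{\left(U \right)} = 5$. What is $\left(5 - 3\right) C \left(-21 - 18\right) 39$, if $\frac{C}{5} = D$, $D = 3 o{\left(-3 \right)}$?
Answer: $-228150$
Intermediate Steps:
$D = 15$ ($D = 3 \cdot 5 = 15$)
$C = 75$ ($C = 5 \cdot 15 = 75$)
$\left(5 - 3\right) C \left(-21 - 18\right) 39 = \left(5 - 3\right) 75 \left(-21 - 18\right) 39 = 2 \cdot 75 \left(-21 - 18\right) 39 = 150 \left(-39\right) 39 = \left(-5850\right) 39 = -228150$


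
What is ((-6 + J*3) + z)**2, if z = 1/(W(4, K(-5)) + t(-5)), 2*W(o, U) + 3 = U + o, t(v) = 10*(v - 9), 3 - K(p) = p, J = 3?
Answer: 657721/73441 ≈ 8.9558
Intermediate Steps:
K(p) = 3 - p
t(v) = -90 + 10*v (t(v) = 10*(-9 + v) = -90 + 10*v)
W(o, U) = -3/2 + U/2 + o/2 (W(o, U) = -3/2 + (U + o)/2 = -3/2 + (U/2 + o/2) = -3/2 + U/2 + o/2)
z = -2/271 (z = 1/((-3/2 + (3 - 1*(-5))/2 + (1/2)*4) + (-90 + 10*(-5))) = 1/((-3/2 + (3 + 5)/2 + 2) + (-90 - 50)) = 1/((-3/2 + (1/2)*8 + 2) - 140) = 1/((-3/2 + 4 + 2) - 140) = 1/(9/2 - 140) = 1/(-271/2) = -2/271 ≈ -0.0073801)
((-6 + J*3) + z)**2 = ((-6 + 3*3) - 2/271)**2 = ((-6 + 9) - 2/271)**2 = (3 - 2/271)**2 = (811/271)**2 = 657721/73441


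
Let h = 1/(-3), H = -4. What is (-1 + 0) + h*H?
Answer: ⅓ ≈ 0.33333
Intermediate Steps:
h = -⅓ ≈ -0.33333
(-1 + 0) + h*H = (-1 + 0) - ⅓*(-4) = -1 + 4/3 = ⅓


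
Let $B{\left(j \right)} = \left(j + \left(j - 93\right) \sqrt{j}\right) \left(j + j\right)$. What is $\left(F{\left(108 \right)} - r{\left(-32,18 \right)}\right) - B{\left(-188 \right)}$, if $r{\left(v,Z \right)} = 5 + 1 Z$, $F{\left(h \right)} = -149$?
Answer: $-70860 - 211312 i \sqrt{47} \approx -70860.0 - 1.4487 \cdot 10^{6} i$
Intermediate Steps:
$B{\left(j \right)} = 2 j \left(j + \sqrt{j} \left(-93 + j\right)\right)$ ($B{\left(j \right)} = \left(j + \left(-93 + j\right) \sqrt{j}\right) 2 j = \left(j + \sqrt{j} \left(-93 + j\right)\right) 2 j = 2 j \left(j + \sqrt{j} \left(-93 + j\right)\right)$)
$r{\left(v,Z \right)} = 5 + Z$
$\left(F{\left(108 \right)} - r{\left(-32,18 \right)}\right) - B{\left(-188 \right)} = \left(-149 - \left(5 + 18\right)\right) - \left(- 186 \left(-188\right)^{\frac{3}{2}} + 2 \left(-188\right)^{2} + 2 \left(-188\right)^{\frac{5}{2}}\right) = \left(-149 - 23\right) - \left(- 186 \left(- 376 i \sqrt{47}\right) + 2 \cdot 35344 + 2 \cdot 70688 i \sqrt{47}\right) = \left(-149 - 23\right) - \left(69936 i \sqrt{47} + 70688 + 141376 i \sqrt{47}\right) = -172 - \left(70688 + 211312 i \sqrt{47}\right) = -70860 - 211312 i \sqrt{47}$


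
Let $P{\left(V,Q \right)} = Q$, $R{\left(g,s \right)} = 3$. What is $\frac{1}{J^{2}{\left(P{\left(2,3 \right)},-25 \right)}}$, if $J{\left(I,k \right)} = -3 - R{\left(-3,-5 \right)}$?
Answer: $\frac{1}{36} \approx 0.027778$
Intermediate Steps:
$J{\left(I,k \right)} = -6$ ($J{\left(I,k \right)} = -3 - 3 = -6$)
$\frac{1}{J^{2}{\left(P{\left(2,3 \right)},-25 \right)}} = \frac{1}{\left(-6\right)^{2}} = \frac{1}{36}$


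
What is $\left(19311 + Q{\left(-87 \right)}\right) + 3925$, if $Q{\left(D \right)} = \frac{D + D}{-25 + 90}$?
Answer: $\frac{1510166}{65} \approx 23233.0$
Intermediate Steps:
$Q{\left(D \right)} = \frac{2 D}{65}$
$\left(19311 + Q{\left(-87 \right)}\right) + 3925 = \left(19311 + \frac{2}{65} \left(-87\right)\right) + 3925 = \left(19311 - \frac{174}{65}\right) + 3925 = \frac{1255041}{65} + 3925 = \frac{1510166}{65}$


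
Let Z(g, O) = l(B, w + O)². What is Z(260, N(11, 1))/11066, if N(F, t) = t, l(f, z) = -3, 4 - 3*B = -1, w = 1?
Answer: 9/11066 ≈ 0.00081330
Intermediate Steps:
B = 5/3 (B = 4/3 - ⅓*(-1) = 4/3 + ⅓ = 5/3 ≈ 1.6667)
Z(g, O) = 9 (Z(g, O) = (-3)² = 9)
Z(260, N(11, 1))/11066 = 9/11066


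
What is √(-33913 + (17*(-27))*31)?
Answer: I*√48142 ≈ 219.41*I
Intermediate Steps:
√(-33913 + (17*(-27))*31) = √(-33913 - 459*31) = √(-33913 - 14229) = √(-48142) = I*√48142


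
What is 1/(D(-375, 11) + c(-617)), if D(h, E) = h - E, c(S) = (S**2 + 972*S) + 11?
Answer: -1/219410 ≈ -4.5577e-6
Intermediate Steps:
c(S) = 11 + S**2 + 972*S
1/(D(-375, 11) + c(-617)) = 1/((-375 - 1*11) + (11 + (-617)**2 + 972*(-617))) = 1/((-375 - 11) + (11 + 380689 - 599724)) = 1/(-386 - 219024) = 1/(-219410) = -1/219410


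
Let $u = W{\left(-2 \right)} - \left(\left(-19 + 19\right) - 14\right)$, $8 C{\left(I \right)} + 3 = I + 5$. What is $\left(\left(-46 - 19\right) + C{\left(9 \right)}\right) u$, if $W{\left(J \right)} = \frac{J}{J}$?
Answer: $- \frac{7635}{8} \approx -954.38$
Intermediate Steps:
$C{\left(I \right)} = \frac{1}{4} + \frac{I}{8}$ ($C{\left(I \right)} = - \frac{3}{8} + \frac{I + 5}{8} = - \frac{3}{8} + \frac{5 + I}{8} = - \frac{3}{8} + \left(\frac{5}{8} + \frac{I}{8}\right) = \frac{1}{4} + \frac{I}{8}$)
$W{\left(J \right)} = 1$
$u = 15$ ($u = 1 - \left(\left(-19 + 19\right) - 14\right) = 1 - \left(0 - 14\right) = 1 - -14 = 1 + 14 = 15$)
$\left(\left(-46 - 19\right) + C{\left(9 \right)}\right) u = \left(\left(-46 - 19\right) + \left(\frac{1}{4} + \frac{1}{8} \cdot 9\right)\right) 15 = \left(-65 + \left(\frac{1}{4} + \frac{9}{8}\right)\right) 15 = \left(-65 + \frac{11}{8}\right) 15 = \left(- \frac{509}{8}\right) 15 = - \frac{7635}{8}$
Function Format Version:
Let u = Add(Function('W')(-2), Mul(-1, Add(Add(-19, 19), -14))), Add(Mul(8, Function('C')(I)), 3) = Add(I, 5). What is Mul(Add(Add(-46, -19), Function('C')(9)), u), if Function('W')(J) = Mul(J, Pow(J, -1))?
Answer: Rational(-7635, 8) ≈ -954.38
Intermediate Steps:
Function('C')(I) = Add(Rational(1, 4), Mul(Rational(1, 8), I)) (Function('C')(I) = Add(Rational(-3, 8), Mul(Rational(1, 8), Add(I, 5))) = Add(Rational(-3, 8), Mul(Rational(1, 8), Add(5, I))) = Add(Rational(-3, 8), Add(Rational(5, 8), Mul(Rational(1, 8), I))) = Add(Rational(1, 4), Mul(Rational(1, 8), I)))
Function('W')(J) = 1
u = 15 (u = Add(1, Mul(-1, Add(Add(-19, 19), -14))) = Add(1, Mul(-1, Add(0, -14))) = Add(1, Mul(-1, -14)) = Add(1, 14) = 15)
Mul(Add(Add(-46, -19), Function('C')(9)), u) = Mul(Add(Add(-46, -19), Add(Rational(1, 4), Mul(Rational(1, 8), 9))), 15) = Mul(Add(-65, Add(Rational(1, 4), Rational(9, 8))), 15) = Mul(Add(-65, Rational(11, 8)), 15) = Mul(Rational(-509, 8), 15) = Rational(-7635, 8)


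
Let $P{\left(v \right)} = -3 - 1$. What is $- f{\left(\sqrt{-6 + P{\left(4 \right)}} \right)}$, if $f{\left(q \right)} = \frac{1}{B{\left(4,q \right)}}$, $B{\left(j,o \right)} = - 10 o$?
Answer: $- \frac{i \sqrt{10}}{100} \approx - 0.031623 i$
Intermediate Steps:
$P{\left(v \right)} = -4$ ($P{\left(v \right)} = -3 - 1 = -4$)
$f{\left(q \right)} = - \frac{1}{10 q}$ ($f{\left(q \right)} = \frac{1}{\left(-10\right) q} = - \frac{1}{10 q}$)
$- f{\left(\sqrt{-6 + P{\left(4 \right)}} \right)} = - \frac{-1}{10 \sqrt{-6 - 4}} = - \frac{-1}{10 \sqrt{-10}} = - \frac{-1}{10 i \sqrt{10}} = - \frac{\left(-1\right) \left(- \frac{i \sqrt{10}}{10}\right)}{10} = - \frac{i \sqrt{10}}{100}$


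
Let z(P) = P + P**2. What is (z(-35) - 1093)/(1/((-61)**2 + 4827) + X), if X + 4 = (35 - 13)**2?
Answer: 829156/4103041 ≈ 0.20208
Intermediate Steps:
X = 480 (X = -4 + (35 - 13)**2 = -4 + 22**2 = -4 + 484 = 480)
(z(-35) - 1093)/(1/((-61)**2 + 4827) + X) = (-35*(1 - 35) - 1093)/(1/((-61)**2 + 4827) + 480) = (-35*(-34) - 1093)/(1/(3721 + 4827) + 480) = (1190 - 1093)/(1/8548 + 480) = 97/(1/8548 + 480) = 97/(4103041/8548) = 97*(8548/4103041) = 829156/4103041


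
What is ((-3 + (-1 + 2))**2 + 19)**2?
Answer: 529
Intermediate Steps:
((-3 + (-1 + 2))**2 + 19)**2 = ((-3 + 1)**2 + 19)**2 = ((-2)**2 + 19)**2 = (4 + 19)**2 = 23**2 = 529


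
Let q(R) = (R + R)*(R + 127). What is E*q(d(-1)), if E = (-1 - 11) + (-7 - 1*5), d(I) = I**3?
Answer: 6048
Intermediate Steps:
q(R) = 2*R*(127 + R) (q(R) = (2*R)*(127 + R) = 2*R*(127 + R))
E = -24 (E = -12 + (-7 - 5) = -12 - 12 = -24)
E*q(d(-1)) = -48*(-1)**3*(127 + (-1)**3) = -48*(-1)*(127 - 1) = -48*(-1)*126 = -24*(-252) = 6048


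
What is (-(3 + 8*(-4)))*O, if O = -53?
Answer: -1537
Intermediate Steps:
(-(3 + 8*(-4)))*O = -(3 + 8*(-4))*(-53) = -(3 - 32)*(-53) = -1*(-29)*(-53) = 29*(-53) = -1537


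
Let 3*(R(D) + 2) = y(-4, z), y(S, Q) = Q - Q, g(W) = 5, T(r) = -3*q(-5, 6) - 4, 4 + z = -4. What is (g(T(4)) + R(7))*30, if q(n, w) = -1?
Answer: 90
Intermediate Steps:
z = -8 (z = -4 - 4 = -8)
T(r) = -1 (T(r) = -3*(-1) - 4 = 3 - 4 = -1)
y(S, Q) = 0
R(D) = -2 (R(D) = -2 + (⅓)*0 = -2 + 0 = -2)
(g(T(4)) + R(7))*30 = (5 - 2)*30 = 3*30 = 90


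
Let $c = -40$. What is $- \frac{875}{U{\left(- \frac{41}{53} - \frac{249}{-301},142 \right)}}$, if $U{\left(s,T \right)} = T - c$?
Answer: $- \frac{125}{26} \approx -4.8077$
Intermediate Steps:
$U{\left(s,T \right)} = 40 + T$ ($U{\left(s,T \right)} = T - -40 = T + 40 = 40 + T$)
$- \frac{875}{U{\left(- \frac{41}{53} - \frac{249}{-301},142 \right)}} = - \frac{875}{40 + 142} = - \frac{875}{182} = \left(-875\right) \frac{1}{182} = - \frac{125}{26}$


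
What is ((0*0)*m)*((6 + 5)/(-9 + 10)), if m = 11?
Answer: 0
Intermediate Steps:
((0*0)*m)*((6 + 5)/(-9 + 10)) = ((0*0)*11)*((6 + 5)/(-9 + 10)) = (0*11)*(11/1) = 0*(11*1) = 0*11 = 0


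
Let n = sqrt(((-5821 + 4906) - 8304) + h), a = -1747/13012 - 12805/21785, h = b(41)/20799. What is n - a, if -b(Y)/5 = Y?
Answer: 40935411/56693284 + I*sqrt(443125435846)/6933 ≈ 0.72205 + 96.016*I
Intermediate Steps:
b(Y) = -5*Y
h = -205/20799 (h = -5*41/20799 = -205*1/20799 = -205/20799 ≈ -0.0098562)
a = -40935411/56693284 (a = -1747*1/13012 - 12805*1/21785 = -1747/13012 - 2561/4357 = -40935411/56693284 ≈ -0.72205)
n = I*sqrt(443125435846)/6933 (n = sqrt(((-5821 + 4906) - 8304) - 205/20799) = sqrt((-915 - 8304) - 205/20799) = sqrt(-9219 - 205/20799) = sqrt(-191746186/20799) = I*sqrt(443125435846)/6933 ≈ 96.016*I)
n - a = I*sqrt(443125435846)/6933 - 1*(-40935411/56693284) = I*sqrt(443125435846)/6933 + 40935411/56693284 = 40935411/56693284 + I*sqrt(443125435846)/6933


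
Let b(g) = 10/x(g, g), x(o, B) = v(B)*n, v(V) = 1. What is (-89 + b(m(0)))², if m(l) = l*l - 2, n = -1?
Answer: 9801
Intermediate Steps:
x(o, B) = -1 (x(o, B) = 1*(-1) = -1)
m(l) = -2 + l² (m(l) = l² - 2 = -2 + l²)
b(g) = -10 (b(g) = 10/(-1) = 10*(-1) = -10)
(-89 + b(m(0)))² = (-89 - 10)² = (-99)² = 9801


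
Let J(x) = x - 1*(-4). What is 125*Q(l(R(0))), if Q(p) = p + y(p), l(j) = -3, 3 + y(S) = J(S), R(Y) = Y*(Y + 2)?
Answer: -625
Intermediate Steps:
R(Y) = Y*(2 + Y)
J(x) = 4 + x (J(x) = x + 4 = 4 + x)
y(S) = 1 + S (y(S) = -3 + (4 + S) = 1 + S)
Q(p) = 1 + 2*p (Q(p) = p + (1 + p) = 1 + 2*p)
125*Q(l(R(0))) = 125*(1 + 2*(-3)) = 125*(1 - 6) = 125*(-5) = -625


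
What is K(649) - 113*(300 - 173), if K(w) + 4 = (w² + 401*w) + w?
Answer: 667744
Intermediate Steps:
K(w) = -4 + w² + 402*w (K(w) = -4 + ((w² + 401*w) + w) = -4 + (w² + 402*w) = -4 + w² + 402*w)
K(649) - 113*(300 - 173) = (-4 + 649² + 402*649) - 113*(300 - 173) = (-4 + 421201 + 260898) - 113*127 = 682095 - 1*14351 = 682095 - 14351 = 667744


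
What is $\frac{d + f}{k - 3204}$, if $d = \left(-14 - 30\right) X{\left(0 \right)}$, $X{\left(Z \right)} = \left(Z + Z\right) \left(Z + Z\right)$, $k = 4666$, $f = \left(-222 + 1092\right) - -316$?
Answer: $\frac{593}{731} \approx 0.81122$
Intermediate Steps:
$f = 1186$ ($f = 870 + 316 = 1186$)
$X{\left(Z \right)} = 4 Z^{2}$ ($X{\left(Z \right)} = 2 Z 2 Z = 4 Z^{2}$)
$d = 0$ ($d = \left(-14 - 30\right) 4 \cdot 0^{2} = - 44 \cdot 4 \cdot 0 = \left(-44\right) 0 = 0$)
$\frac{d + f}{k - 3204} = \frac{0 + 1186}{4666 - 3204} = \frac{1186}{1462} = 1186 \cdot \frac{1}{1462} = \frac{593}{731}$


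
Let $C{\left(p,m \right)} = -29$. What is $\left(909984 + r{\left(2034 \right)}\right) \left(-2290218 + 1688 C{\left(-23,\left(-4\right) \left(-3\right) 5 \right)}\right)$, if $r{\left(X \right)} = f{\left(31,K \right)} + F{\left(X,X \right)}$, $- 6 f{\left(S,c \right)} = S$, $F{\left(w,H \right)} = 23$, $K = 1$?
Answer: $- \frac{6385946965435}{3} \approx -2.1286 \cdot 10^{12}$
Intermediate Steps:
$f{\left(S,c \right)} = - \frac{S}{6}$
$r{\left(X \right)} = \frac{107}{6}$ ($r{\left(X \right)} = \left(- \frac{1}{6}\right) 31 + 23 = - \frac{31}{6} + 23 = \frac{107}{6}$)
$\left(909984 + r{\left(2034 \right)}\right) \left(-2290218 + 1688 C{\left(-23,\left(-4\right) \left(-3\right) 5 \right)}\right) = \left(909984 + \frac{107}{6}\right) \left(-2290218 + 1688 \left(-29\right)\right) = \frac{5460011 \left(-2290218 - 48952\right)}{6} = \frac{5460011}{6} \left(-2339170\right) = - \frac{6385946965435}{3}$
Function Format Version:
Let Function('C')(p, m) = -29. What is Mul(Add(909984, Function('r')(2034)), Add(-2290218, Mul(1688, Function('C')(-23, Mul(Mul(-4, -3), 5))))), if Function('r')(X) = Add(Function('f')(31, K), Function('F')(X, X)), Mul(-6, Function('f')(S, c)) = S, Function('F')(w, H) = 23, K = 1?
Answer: Rational(-6385946965435, 3) ≈ -2.1286e+12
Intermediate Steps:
Function('f')(S, c) = Mul(Rational(-1, 6), S)
Function('r')(X) = Rational(107, 6) (Function('r')(X) = Add(Mul(Rational(-1, 6), 31), 23) = Add(Rational(-31, 6), 23) = Rational(107, 6))
Mul(Add(909984, Function('r')(2034)), Add(-2290218, Mul(1688, Function('C')(-23, Mul(Mul(-4, -3), 5))))) = Mul(Add(909984, Rational(107, 6)), Add(-2290218, Mul(1688, -29))) = Mul(Rational(5460011, 6), Add(-2290218, -48952)) = Mul(Rational(5460011, 6), -2339170) = Rational(-6385946965435, 3)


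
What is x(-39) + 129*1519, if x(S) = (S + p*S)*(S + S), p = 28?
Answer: 284169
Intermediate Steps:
x(S) = 58*S² (x(S) = (S + 28*S)*(S + S) = (29*S)*(2*S) = 58*S²)
x(-39) + 129*1519 = 58*(-39)² + 129*1519 = 58*1521 + 195951 = 88218 + 195951 = 284169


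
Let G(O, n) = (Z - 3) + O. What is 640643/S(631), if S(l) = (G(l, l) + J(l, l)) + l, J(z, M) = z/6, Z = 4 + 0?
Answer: 3843858/8209 ≈ 468.25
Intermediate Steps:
Z = 4
G(O, n) = 1 + O (G(O, n) = (4 - 3) + O = 1 + O)
J(z, M) = z/6 (J(z, M) = z*(1/6) = z/6)
S(l) = 1 + 13*l/6 (S(l) = ((1 + l) + l/6) + l = (1 + 7*l/6) + l = 1 + 13*l/6)
640643/S(631) = 640643/(1 + (13/6)*631) = 640643/(1 + 8203/6) = 640643/(8209/6) = 640643*(6/8209) = 3843858/8209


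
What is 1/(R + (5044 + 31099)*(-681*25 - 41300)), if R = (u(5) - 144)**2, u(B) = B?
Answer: -1/2108021154 ≈ -4.7438e-10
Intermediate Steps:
R = 19321 (R = (5 - 144)**2 = (-139)**2 = 19321)
1/(R + (5044 + 31099)*(-681*25 - 41300)) = 1/(19321 + (5044 + 31099)*(-681*25 - 41300)) = 1/(19321 + 36143*(-17025 - 41300)) = 1/(19321 + 36143*(-58325)) = 1/(19321 - 2108040475) = 1/(-2108021154) = -1/2108021154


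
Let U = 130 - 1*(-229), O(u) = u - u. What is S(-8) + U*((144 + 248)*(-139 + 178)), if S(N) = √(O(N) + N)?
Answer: 5488392 + 2*I*√2 ≈ 5.4884e+6 + 2.8284*I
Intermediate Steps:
O(u) = 0
S(N) = √N (S(N) = √(0 + N) = √N)
U = 359 (U = 130 + 229 = 359)
S(-8) + U*((144 + 248)*(-139 + 178)) = √(-8) + 359*((144 + 248)*(-139 + 178)) = 2*I*√2 + 359*(392*39) = 2*I*√2 + 359*15288 = 2*I*√2 + 5488392 = 5488392 + 2*I*√2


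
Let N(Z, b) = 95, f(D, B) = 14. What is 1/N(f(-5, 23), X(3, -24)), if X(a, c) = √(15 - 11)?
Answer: 1/95 ≈ 0.010526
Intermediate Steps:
X(a, c) = 2 (X(a, c) = √4 = 2)
1/N(f(-5, 23), X(3, -24)) = 1/95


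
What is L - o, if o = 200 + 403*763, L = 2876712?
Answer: 2569023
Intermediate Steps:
o = 307689 (o = 200 + 307489 = 307689)
L - o = 2876712 - 1*307689 = 2876712 - 307689 = 2569023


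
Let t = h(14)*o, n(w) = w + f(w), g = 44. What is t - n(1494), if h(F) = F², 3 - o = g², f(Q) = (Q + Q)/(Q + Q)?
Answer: -380363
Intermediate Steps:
f(Q) = 1 (f(Q) = (2*Q)/((2*Q)) = (2*Q)*(1/(2*Q)) = 1)
o = -1933 (o = 3 - 1*44² = 3 - 1*1936 = 3 - 1936 = -1933)
n(w) = 1 + w (n(w) = w + 1 = 1 + w)
t = -378868 (t = 14²*(-1933) = 196*(-1933) = -378868)
t - n(1494) = -378868 - (1 + 1494) = -378868 - 1*1495 = -378868 - 1495 = -380363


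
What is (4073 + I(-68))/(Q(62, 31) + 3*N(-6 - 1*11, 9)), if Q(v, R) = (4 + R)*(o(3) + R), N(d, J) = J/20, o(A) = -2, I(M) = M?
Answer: 80100/20327 ≈ 3.9406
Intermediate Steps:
N(d, J) = J/20 (N(d, J) = J*(1/20) = J/20)
Q(v, R) = (-2 + R)*(4 + R) (Q(v, R) = (4 + R)*(-2 + R) = (-2 + R)*(4 + R))
(4073 + I(-68))/(Q(62, 31) + 3*N(-6 - 1*11, 9)) = (4073 - 68)/((-8 + 31² + 2*31) + 3*((1/20)*9)) = 4005/((-8 + 961 + 62) + 3*(9/20)) = 4005/(1015 + 27/20) = 4005/(20327/20) = 4005*(20/20327) = 80100/20327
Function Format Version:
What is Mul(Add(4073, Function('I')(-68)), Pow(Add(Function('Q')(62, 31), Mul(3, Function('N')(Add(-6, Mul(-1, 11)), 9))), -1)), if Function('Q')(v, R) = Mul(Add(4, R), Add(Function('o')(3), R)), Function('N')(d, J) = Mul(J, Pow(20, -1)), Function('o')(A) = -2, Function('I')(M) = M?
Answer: Rational(80100, 20327) ≈ 3.9406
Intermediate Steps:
Function('N')(d, J) = Mul(Rational(1, 20), J) (Function('N')(d, J) = Mul(J, Rational(1, 20)) = Mul(Rational(1, 20), J))
Function('Q')(v, R) = Mul(Add(-2, R), Add(4, R)) (Function('Q')(v, R) = Mul(Add(4, R), Add(-2, R)) = Mul(Add(-2, R), Add(4, R)))
Mul(Add(4073, Function('I')(-68)), Pow(Add(Function('Q')(62, 31), Mul(3, Function('N')(Add(-6, Mul(-1, 11)), 9))), -1)) = Mul(Add(4073, -68), Pow(Add(Add(-8, Pow(31, 2), Mul(2, 31)), Mul(3, Mul(Rational(1, 20), 9))), -1)) = Mul(4005, Pow(Add(Add(-8, 961, 62), Mul(3, Rational(9, 20))), -1)) = Mul(4005, Pow(Add(1015, Rational(27, 20)), -1)) = Mul(4005, Pow(Rational(20327, 20), -1)) = Mul(4005, Rational(20, 20327)) = Rational(80100, 20327)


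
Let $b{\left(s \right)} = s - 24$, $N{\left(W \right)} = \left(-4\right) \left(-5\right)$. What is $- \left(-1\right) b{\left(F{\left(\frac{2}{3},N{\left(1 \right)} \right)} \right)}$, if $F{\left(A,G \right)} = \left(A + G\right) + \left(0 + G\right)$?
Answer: $\frac{50}{3} \approx 16.667$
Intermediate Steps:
$N{\left(W \right)} = 20$
$F{\left(A,G \right)} = A + 2 G$ ($F{\left(A,G \right)} = \left(A + G\right) + G = A + 2 G$)
$b{\left(s \right)} = -24 + s$
$- \left(-1\right) b{\left(F{\left(\frac{2}{3},N{\left(1 \right)} \right)} \right)} = - \left(-1\right) \left(-24 + \left(\frac{2}{3} + 2 \cdot 20\right)\right) = - \left(-1\right) \left(-24 + \left(2 \cdot \frac{1}{3} + 40\right)\right) = - \left(-1\right) \left(-24 + \left(\frac{2}{3} + 40\right)\right) = - \left(-1\right) \left(-24 + \frac{122}{3}\right) = - \frac{\left(-1\right) 50}{3} = \left(-1\right) \left(- \frac{50}{3}\right) = \frac{50}{3}$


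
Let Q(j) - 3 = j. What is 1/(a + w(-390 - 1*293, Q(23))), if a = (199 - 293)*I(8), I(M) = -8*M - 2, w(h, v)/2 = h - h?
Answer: 1/6204 ≈ 0.00016119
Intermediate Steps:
Q(j) = 3 + j
w(h, v) = 0 (w(h, v) = 2*(h - h) = 2*0 = 0)
I(M) = -2 - 8*M
a = 6204 (a = (199 - 293)*(-2 - 8*8) = -94*(-2 - 64) = -94*(-66) = 6204)
1/(a + w(-390 - 1*293, Q(23))) = 1/(6204 + 0) = 1/6204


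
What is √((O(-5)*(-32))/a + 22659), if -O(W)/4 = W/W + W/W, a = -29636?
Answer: √1243826380003/7409 ≈ 150.53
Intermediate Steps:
O(W) = -8 (O(W) = -4*(W/W + W/W) = -4*(1 + 1) = -4*2 = -8)
√((O(-5)*(-32))/a + 22659) = √(-8*(-32)/(-29636) + 22659) = √(256*(-1/29636) + 22659) = √(-64/7409 + 22659) = √(167880467/7409) = √1243826380003/7409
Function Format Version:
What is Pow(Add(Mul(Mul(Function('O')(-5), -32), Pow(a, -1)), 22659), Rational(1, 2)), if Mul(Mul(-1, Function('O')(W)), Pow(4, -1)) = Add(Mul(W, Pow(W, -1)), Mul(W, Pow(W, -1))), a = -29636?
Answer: Mul(Rational(1, 7409), Pow(1243826380003, Rational(1, 2))) ≈ 150.53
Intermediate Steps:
Function('O')(W) = -8 (Function('O')(W) = Mul(-4, Add(Mul(W, Pow(W, -1)), Mul(W, Pow(W, -1)))) = Mul(-4, Add(1, 1)) = Mul(-4, 2) = -8)
Pow(Add(Mul(Mul(Function('O')(-5), -32), Pow(a, -1)), 22659), Rational(1, 2)) = Pow(Add(Mul(Mul(-8, -32), Pow(-29636, -1)), 22659), Rational(1, 2)) = Pow(Add(Mul(256, Rational(-1, 29636)), 22659), Rational(1, 2)) = Pow(Add(Rational(-64, 7409), 22659), Rational(1, 2)) = Pow(Rational(167880467, 7409), Rational(1, 2)) = Mul(Rational(1, 7409), Pow(1243826380003, Rational(1, 2)))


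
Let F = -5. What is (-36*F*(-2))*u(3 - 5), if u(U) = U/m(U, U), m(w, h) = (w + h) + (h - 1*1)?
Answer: -720/7 ≈ -102.86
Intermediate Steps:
m(w, h) = -1 + w + 2*h (m(w, h) = (h + w) + (h - 1) = (h + w) + (-1 + h) = -1 + w + 2*h)
u(U) = U/(-1 + 3*U) (u(U) = U/(-1 + U + 2*U) = U/(-1 + 3*U))
(-36*F*(-2))*u(3 - 5) = (-(-180)*(-2))*((3 - 5)/(-1 + 3*(3 - 5))) = (-36*10)*(-2/(-1 + 3*(-2))) = -(-720)/(-1 - 6) = -(-720)/(-7) = -(-720)*(-1)/7 = -360*2/7 = -720/7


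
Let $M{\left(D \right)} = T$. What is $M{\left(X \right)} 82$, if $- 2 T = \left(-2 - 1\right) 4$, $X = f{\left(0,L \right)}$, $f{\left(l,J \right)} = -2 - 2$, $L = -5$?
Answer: $492$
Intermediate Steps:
$f{\left(l,J \right)} = -4$
$X = -4$
$T = 6$ ($T = - \frac{\left(-2 - 1\right) 4}{2} = - \frac{\left(-3\right) 4}{2} = \left(- \frac{1}{2}\right) \left(-12\right) = 6$)
$M{\left(D \right)} = 6$
$M{\left(X \right)} 82 = 6 \cdot 82 = 492$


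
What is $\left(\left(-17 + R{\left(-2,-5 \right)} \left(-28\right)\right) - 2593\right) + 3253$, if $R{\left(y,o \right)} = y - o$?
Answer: $559$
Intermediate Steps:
$\left(\left(-17 + R{\left(-2,-5 \right)} \left(-28\right)\right) - 2593\right) + 3253 = \left(\left(-17 + \left(-2 - -5\right) \left(-28\right)\right) - 2593\right) + 3253 = \left(\left(-17 + \left(-2 + 5\right) \left(-28\right)\right) - 2593\right) + 3253 = \left(\left(-17 + 3 \left(-28\right)\right) - 2593\right) + 3253 = \left(\left(-17 - 84\right) - 2593\right) + 3253 = \left(-101 - 2593\right) + 3253 = -2694 + 3253 = 559$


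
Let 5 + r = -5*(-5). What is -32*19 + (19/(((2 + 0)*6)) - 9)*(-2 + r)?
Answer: -1483/2 ≈ -741.50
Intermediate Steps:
r = 20 (r = -5 - 5*(-5) = -5 + 25 = 20)
-32*19 + (19/(((2 + 0)*6)) - 9)*(-2 + r) = -32*19 + (19/(((2 + 0)*6)) - 9)*(-2 + 20) = -608 + (19/((2*6)) - 9)*18 = -608 + (19/12 - 9)*18 = -608 - 89/12*18 = -608 - 267/2 = -1483/2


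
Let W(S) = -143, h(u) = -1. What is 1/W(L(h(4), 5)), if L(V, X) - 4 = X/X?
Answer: -1/143 ≈ -0.0069930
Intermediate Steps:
L(V, X) = 5 (L(V, X) = 4 + X/X = 4 + 1 = 5)
1/W(L(h(4), 5)) = 1/(-143) = -1/143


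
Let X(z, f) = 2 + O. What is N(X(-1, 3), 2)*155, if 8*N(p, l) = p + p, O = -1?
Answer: 155/4 ≈ 38.750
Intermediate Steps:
X(z, f) = 1 (X(z, f) = 2 - 1 = 1)
N(p, l) = p/4 (N(p, l) = (p + p)/8 = (2*p)/8 = p/4)
N(X(-1, 3), 2)*155 = ((1/4)*1)*155 = (1/4)*155 = 155/4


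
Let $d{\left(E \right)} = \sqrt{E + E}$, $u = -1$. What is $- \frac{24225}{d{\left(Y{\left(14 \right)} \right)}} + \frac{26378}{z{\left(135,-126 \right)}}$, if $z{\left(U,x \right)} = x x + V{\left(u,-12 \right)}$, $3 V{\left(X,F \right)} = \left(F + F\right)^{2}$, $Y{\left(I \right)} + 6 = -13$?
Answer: $\frac{13189}{8034} + \frac{1275 i \sqrt{38}}{2} \approx 1.6416 + 3929.8 i$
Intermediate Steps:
$Y{\left(I \right)} = -19$ ($Y{\left(I \right)} = -6 - 13 = -19$)
$V{\left(X,F \right)} = \frac{4 F^{2}}{3}$ ($V{\left(X,F \right)} = \frac{\left(F + F\right)^{2}}{3} = \frac{\left(2 F\right)^{2}}{3} = \frac{4 F^{2}}{3}$)
$d{\left(E \right)} = \sqrt{2} \sqrt{E}$ ($d{\left(E \right)} = \sqrt{2 E} = \sqrt{2} \sqrt{E}$)
$z{\left(U,x \right)} = 192 + x^{2}$ ($z{\left(U,x \right)} = x x + \frac{4 \left(-12\right)^{2}}{3} = x^{2} + \frac{4}{3} \cdot 144 = x^{2} + 192 = 192 + x^{2}$)
$- \frac{24225}{d{\left(Y{\left(14 \right)} \right)}} + \frac{26378}{z{\left(135,-126 \right)}} = - \frac{24225}{\sqrt{2} \sqrt{-19}} + \frac{26378}{192 + \left(-126\right)^{2}} = - \frac{24225}{\sqrt{2} i \sqrt{19}} + \frac{26378}{192 + 15876} = - \frac{24225}{i \sqrt{38}} + \frac{26378}{16068} = - 24225 \left(- \frac{i \sqrt{38}}{38}\right) + 26378 \cdot \frac{1}{16068} = \frac{1275 i \sqrt{38}}{2} + \frac{13189}{8034} = \frac{13189}{8034} + \frac{1275 i \sqrt{38}}{2}$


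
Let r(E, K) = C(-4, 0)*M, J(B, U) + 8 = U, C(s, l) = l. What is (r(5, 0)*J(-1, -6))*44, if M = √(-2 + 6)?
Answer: 0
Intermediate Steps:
J(B, U) = -8 + U
M = 2 (M = √4 = 2)
r(E, K) = 0 (r(E, K) = 0*2 = 0)
(r(5, 0)*J(-1, -6))*44 = (0*(-8 - 6))*44 = (0*(-14))*44 = 0*44 = 0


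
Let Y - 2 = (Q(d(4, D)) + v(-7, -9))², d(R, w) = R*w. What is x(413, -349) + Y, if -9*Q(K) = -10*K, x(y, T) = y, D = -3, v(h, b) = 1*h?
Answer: 7456/9 ≈ 828.44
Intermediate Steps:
v(h, b) = h
Q(K) = 10*K/9 (Q(K) = -(-10)*K/9 = 10*K/9)
Y = 3739/9 (Y = 2 + (10*(4*(-3))/9 - 7)² = 2 + ((10/9)*(-12) - 7)² = 2 + (-40/3 - 7)² = 2 + (-61/3)² = 2 + 3721/9 = 3739/9 ≈ 415.44)
x(413, -349) + Y = 413 + 3739/9 = 7456/9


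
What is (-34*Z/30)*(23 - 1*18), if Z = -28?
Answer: 476/3 ≈ 158.67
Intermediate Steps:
(-34*Z/30)*(23 - 1*18) = (-(-952)/30)*(23 - 1*18) = (-(-952)/30)*(23 - 18) = -34*(-14/15)*5 = (476/15)*5 = 476/3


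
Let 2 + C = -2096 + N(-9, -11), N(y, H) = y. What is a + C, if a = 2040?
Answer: -67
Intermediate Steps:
C = -2107 (C = -2 + (-2096 - 9) = -2 - 2105 = -2107)
a + C = 2040 - 2107 = -67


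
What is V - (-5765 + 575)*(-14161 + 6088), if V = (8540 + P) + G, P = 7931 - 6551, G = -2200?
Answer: -41891150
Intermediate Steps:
P = 1380
V = 7720 (V = (8540 + 1380) - 2200 = 9920 - 2200 = 7720)
V - (-5765 + 575)*(-14161 + 6088) = 7720 - (-5765 + 575)*(-14161 + 6088) = 7720 - (-5190)*(-8073) = 7720 - 1*41898870 = 7720 - 41898870 = -41891150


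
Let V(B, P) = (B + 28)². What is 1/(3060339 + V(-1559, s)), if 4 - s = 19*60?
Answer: 1/5404300 ≈ 1.8504e-7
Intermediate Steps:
s = -1136 (s = 4 - 19*60 = 4 - 1*1140 = 4 - 1140 = -1136)
V(B, P) = (28 + B)²
1/(3060339 + V(-1559, s)) = 1/(3060339 + (28 - 1559)²) = 1/(3060339 + (-1531)²) = 1/(3060339 + 2343961) = 1/5404300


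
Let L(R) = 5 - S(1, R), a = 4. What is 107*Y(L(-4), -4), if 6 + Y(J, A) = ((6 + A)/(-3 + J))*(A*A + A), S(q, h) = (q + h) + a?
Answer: 1926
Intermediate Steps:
S(q, h) = 4 + h + q (S(q, h) = (q + h) + 4 = (h + q) + 4 = 4 + h + q)
L(R) = -R (L(R) = 5 - (4 + R + 1) = 5 - (5 + R) = 5 + (-5 - R) = -R)
Y(J, A) = -6 + (6 + A)*(A + A²)/(-3 + J) (Y(J, A) = -6 + ((6 + A)/(-3 + J))*(A*A + A) = -6 + ((6 + A)/(-3 + J))*(A² + A) = -6 + ((6 + A)/(-3 + J))*(A + A²) = -6 + (6 + A)*(A + A²)/(-3 + J))
107*Y(L(-4), -4) = 107*((18 + (-4)³ - (-6)*(-4) + 6*(-4) + 7*(-4)²)/(-3 - 1*(-4))) = 107*((18 - 64 - 6*4 - 24 + 7*16)/(-3 + 4)) = 107*((18 - 64 - 24 - 24 + 112)/1) = 107*(1*18) = 107*18 = 1926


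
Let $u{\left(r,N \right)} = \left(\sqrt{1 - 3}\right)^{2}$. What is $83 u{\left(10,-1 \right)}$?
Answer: $-166$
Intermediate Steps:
$u{\left(r,N \right)} = -2$ ($u{\left(r,N \right)} = \left(\sqrt{-2}\right)^{2} = \left(i \sqrt{2}\right)^{2} = -2$)
$83 u{\left(10,-1 \right)} = 83 \left(-2\right) = -166$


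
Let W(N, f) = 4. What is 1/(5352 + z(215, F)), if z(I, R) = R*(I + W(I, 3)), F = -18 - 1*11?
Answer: -1/999 ≈ -0.0010010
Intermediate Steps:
F = -29 (F = -18 - 11 = -29)
z(I, R) = R*(4 + I) (z(I, R) = R*(I + 4) = R*(4 + I))
1/(5352 + z(215, F)) = 1/(5352 - 29*(4 + 215)) = 1/(5352 - 29*219) = 1/(5352 - 6351) = 1/(-999) = -1/999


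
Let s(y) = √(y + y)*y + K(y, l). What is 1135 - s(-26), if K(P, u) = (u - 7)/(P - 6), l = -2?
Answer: 36311/32 + 52*I*√13 ≈ 1134.7 + 187.49*I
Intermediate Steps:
K(P, u) = (-7 + u)/(-6 + P)
s(y) = -9/(-6 + y) + √2*y^(3/2) (s(y) = √(y + y)*y + (-7 - 2)/(-6 + y) = √(2*y)*y - 9/(-6 + y) = (√2*√y)*y - 9/(-6 + y) = √2*y^(3/2) - 9/(-6 + y) = -9/(-6 + y) + √2*y^(3/2))
1135 - s(-26) = 1135 - (-9 + √2*(-26)^(3/2)*(-6 - 26))/(-6 - 26) = 1135 - (-9 + √2*(-26*I*√26)*(-32))/(-32) = 1135 - (-1)*(-9 + 1664*I*√13)/32 = 1135 - (9/32 - 52*I*√13) = 1135 + (-9/32 + 52*I*√13) = 36311/32 + 52*I*√13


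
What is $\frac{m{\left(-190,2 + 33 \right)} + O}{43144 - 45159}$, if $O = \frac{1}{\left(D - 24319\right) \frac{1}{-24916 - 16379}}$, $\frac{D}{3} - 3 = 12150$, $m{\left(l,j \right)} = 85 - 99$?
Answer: $\frac{42251}{4892420} \approx 0.008636$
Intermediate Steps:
$m{\left(l,j \right)} = -14$ ($m{\left(l,j \right)} = 85 - 99 = -14$)
$D = 36459$ ($D = 9 + 3 \cdot 12150 = 9 + 36450 = 36459$)
$O = - \frac{8259}{2428}$ ($O = \frac{1}{\left(36459 - 24319\right) \frac{1}{-24916 - 16379}} = \frac{1}{12140 \frac{1}{-41295}} = \frac{1}{12140 \left(- \frac{1}{41295}\right)} = \frac{1}{- \frac{2428}{8259}} = - \frac{8259}{2428} \approx -3.4016$)
$\frac{m{\left(-190,2 + 33 \right)} + O}{43144 - 45159} = \frac{-14 - \frac{8259}{2428}}{43144 - 45159} = - \frac{42251}{2428 \left(-2015\right)} = \left(- \frac{42251}{2428}\right) \left(- \frac{1}{2015}\right) = \frac{42251}{4892420}$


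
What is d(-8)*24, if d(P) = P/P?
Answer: 24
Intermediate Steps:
d(P) = 1
d(-8)*24 = 1*24 = 24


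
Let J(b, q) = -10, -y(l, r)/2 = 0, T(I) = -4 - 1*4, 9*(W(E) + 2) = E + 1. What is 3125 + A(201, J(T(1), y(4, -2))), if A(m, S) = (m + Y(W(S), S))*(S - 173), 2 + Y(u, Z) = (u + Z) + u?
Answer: -30364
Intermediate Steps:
W(E) = -17/9 + E/9 (W(E) = -2 + (E + 1)/9 = -2 + (1 + E)/9 = -2 + (⅑ + E/9) = -17/9 + E/9)
Y(u, Z) = -2 + Z + 2*u (Y(u, Z) = -2 + ((u + Z) + u) = -2 + ((Z + u) + u) = -2 + (Z + 2*u) = -2 + Z + 2*u)
T(I) = -8 (T(I) = -4 - 4 = -8)
y(l, r) = 0 (y(l, r) = -2*0 = 0)
A(m, S) = (-173 + S)*(-52/9 + m + 11*S/9) (A(m, S) = (m + (-2 + S + 2*(-17/9 + S/9)))*(S - 173) = (m + (-2 + S + (-34/9 + 2*S/9)))*(-173 + S) = (m + (-52/9 + 11*S/9))*(-173 + S) = (-52/9 + m + 11*S/9)*(-173 + S) = (-173 + S)*(-52/9 + m + 11*S/9))
3125 + A(201, J(T(1), y(4, -2))) = 3125 + (8996/9 - 173*201 - 1955/9*(-10) + (11/9)*(-10)² - 10*201) = 3125 + (8996/9 - 34773 + 19550/9 + (11/9)*100 - 2010) = 3125 + (8996/9 - 34773 + 19550/9 + 1100/9 - 2010) = 3125 - 33489 = -30364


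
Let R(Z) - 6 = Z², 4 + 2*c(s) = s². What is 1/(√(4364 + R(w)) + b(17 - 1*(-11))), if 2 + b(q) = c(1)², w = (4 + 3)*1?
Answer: -4/70703 + 48*√491/70703 ≈ 0.014987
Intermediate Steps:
w = 7 (w = 7*1 = 7)
c(s) = -2 + s²/2
b(q) = ¼ (b(q) = -2 + (-2 + (½)*1²)² = -2 + (-2 + (½)*1)² = -2 + (-2 + ½)² = -2 + (-3/2)² = -2 + 9/4 = ¼)
R(Z) = 6 + Z²
1/(√(4364 + R(w)) + b(17 - 1*(-11))) = 1/(√(4364 + (6 + 7²)) + ¼) = 1/(√(4364 + (6 + 49)) + ¼) = 1/(√(4364 + 55) + ¼) = 1/(√4419 + ¼) = 1/(3*√491 + ¼) = 1/(¼ + 3*√491)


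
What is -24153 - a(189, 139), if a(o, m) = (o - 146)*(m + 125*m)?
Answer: -777255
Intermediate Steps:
a(o, m) = 126*m*(-146 + o) (a(o, m) = (-146 + o)*(126*m) = 126*m*(-146 + o))
-24153 - a(189, 139) = -24153 - 126*139*(-146 + 189) = -24153 - 126*139*43 = -24153 - 1*753102 = -24153 - 753102 = -777255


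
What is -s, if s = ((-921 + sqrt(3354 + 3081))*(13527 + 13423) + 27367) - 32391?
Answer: 24825974 - 80850*sqrt(715) ≈ 2.2664e+7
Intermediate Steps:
s = -24825974 + 80850*sqrt(715) (s = ((-921 + sqrt(6435))*26950 + 27367) - 32391 = ((-921 + 3*sqrt(715))*26950 + 27367) - 32391 = ((-24820950 + 80850*sqrt(715)) + 27367) - 32391 = (-24793583 + 80850*sqrt(715)) - 32391 = -24825974 + 80850*sqrt(715) ≈ -2.2664e+7)
-s = -(-24825974 + 80850*sqrt(715)) = 24825974 - 80850*sqrt(715)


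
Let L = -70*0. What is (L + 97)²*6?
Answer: 56454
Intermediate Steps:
L = 0
(L + 97)²*6 = (0 + 97)²*6 = 97²*6 = 9409*6 = 56454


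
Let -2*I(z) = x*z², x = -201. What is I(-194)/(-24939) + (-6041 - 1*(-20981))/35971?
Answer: -45228256406/299026923 ≈ -151.25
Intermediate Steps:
I(z) = 201*z²/2 (I(z) = -(-201)*z²/2 = 201*z²/2)
I(-194)/(-24939) + (-6041 - 1*(-20981))/35971 = ((201/2)*(-194)²)/(-24939) + (-6041 - 1*(-20981))/35971 = ((201/2)*37636)*(-1/24939) + (-6041 + 20981)*(1/35971) = 3782418*(-1/24939) + 14940*(1/35971) = -1260806/8313 + 14940/35971 = -45228256406/299026923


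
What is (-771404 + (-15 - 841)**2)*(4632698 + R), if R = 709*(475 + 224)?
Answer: -198300679052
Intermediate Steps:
R = 495591 (R = 709*699 = 495591)
(-771404 + (-15 - 841)**2)*(4632698 + R) = (-771404 + (-15 - 841)**2)*(4632698 + 495591) = (-771404 + (-856)**2)*5128289 = (-771404 + 732736)*5128289 = -38668*5128289 = -198300679052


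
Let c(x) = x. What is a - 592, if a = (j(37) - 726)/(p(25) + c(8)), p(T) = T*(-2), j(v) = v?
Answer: -24175/42 ≈ -575.60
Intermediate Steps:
p(T) = -2*T
a = 689/42 (a = (37 - 726)/(-2*25 + 8) = -689/(-50 + 8) = -689/(-42) = -689*(-1/42) = 689/42 ≈ 16.405)
a - 592 = 689/42 - 592 = -24175/42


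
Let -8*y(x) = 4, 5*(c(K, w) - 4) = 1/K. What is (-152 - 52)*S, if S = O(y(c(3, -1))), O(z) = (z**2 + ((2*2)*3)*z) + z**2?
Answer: 1122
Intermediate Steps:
c(K, w) = 4 + 1/(5*K)
y(x) = -1/2 (y(x) = -1/8*4 = -1/2)
O(z) = 2*z**2 + 12*z (O(z) = (z**2 + (4*3)*z) + z**2 = (z**2 + 12*z) + z**2 = 2*z**2 + 12*z)
S = -11/2 (S = 2*(-1/2)*(6 - 1/2) = 2*(-1/2)*(11/2) = -11/2 ≈ -5.5000)
(-152 - 52)*S = (-152 - 52)*(-11/2) = -204*(-11/2) = 1122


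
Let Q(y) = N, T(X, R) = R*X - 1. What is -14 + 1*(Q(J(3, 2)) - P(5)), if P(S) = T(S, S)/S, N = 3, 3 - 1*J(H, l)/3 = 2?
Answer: -79/5 ≈ -15.800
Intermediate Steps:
J(H, l) = 3 (J(H, l) = 9 - 3*2 = 9 - 6 = 3)
T(X, R) = -1 + R*X
Q(y) = 3
P(S) = (-1 + S²)/S (P(S) = (-1 + S*S)/S = (-1 + S²)/S)
-14 + 1*(Q(J(3, 2)) - P(5)) = -14 + 1*(3 - (5 - 1/5)) = -14 + 1*(3 - (5 - 1*⅕)) = -14 + 1*(3 - (5 - ⅕)) = -14 + 1*(3 - 1*24/5) = -14 + 1*(3 - 24/5) = -14 + 1*(-9/5) = -14 - 9/5 = -79/5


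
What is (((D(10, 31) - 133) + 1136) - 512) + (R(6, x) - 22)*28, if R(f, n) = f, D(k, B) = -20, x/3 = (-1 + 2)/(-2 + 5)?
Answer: 23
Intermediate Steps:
x = 1 (x = 3*((-1 + 2)/(-2 + 5)) = 3*(1/3) = 1)
(((D(10, 31) - 133) + 1136) - 512) + (R(6, x) - 22)*28 = (((-20 - 133) + 1136) - 512) + (6 - 22)*28 = ((-153 + 1136) - 512) - 16*28 = (983 - 512) - 448 = 471 - 448 = 23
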